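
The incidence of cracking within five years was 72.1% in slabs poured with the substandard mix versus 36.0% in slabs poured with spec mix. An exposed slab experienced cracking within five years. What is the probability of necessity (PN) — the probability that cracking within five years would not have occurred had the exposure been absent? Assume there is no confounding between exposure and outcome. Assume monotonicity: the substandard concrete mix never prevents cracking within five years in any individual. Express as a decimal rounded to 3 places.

PN ≈ 0.501

p₁ = 0.721, p₀ = 0.36.
Under exogeneity and monotonicity, PN = (p₁ − p₀) / p₁.
PN = (0.721 − 0.36) / 0.721 = 0.361 / 0.721 ≈ 0.5007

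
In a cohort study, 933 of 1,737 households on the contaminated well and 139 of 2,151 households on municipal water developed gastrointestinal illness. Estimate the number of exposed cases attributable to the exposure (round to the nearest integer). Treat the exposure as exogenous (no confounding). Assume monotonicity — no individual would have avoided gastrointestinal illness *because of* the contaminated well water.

about 821 cases

p₁ = P(outcome | exposed) = 933/1737 = 0.53713
p₀ = P(outcome | unexposed) = 139/2151 = 0.064621
PN = (p₁ − p₀)/p₁ = (0.53713 − 0.064621) / 0.53713 ≈ 0.87969.
Attributable cases ≈ PN × (exposed cases) = 0.87969 × 933 ≈ 820.75.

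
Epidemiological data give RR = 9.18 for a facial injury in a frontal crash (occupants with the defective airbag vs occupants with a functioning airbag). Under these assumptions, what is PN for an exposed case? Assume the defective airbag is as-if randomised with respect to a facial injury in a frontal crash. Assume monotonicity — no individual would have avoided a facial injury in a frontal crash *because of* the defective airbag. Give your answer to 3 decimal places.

PN ≈ 0.891

Under exogeneity and monotonicity, PN = (RR − 1) / RR = 1 − 1/RR.
PN = (9.18 − 1) / 9.18 = 8.18 / 9.18 ≈ 0.8911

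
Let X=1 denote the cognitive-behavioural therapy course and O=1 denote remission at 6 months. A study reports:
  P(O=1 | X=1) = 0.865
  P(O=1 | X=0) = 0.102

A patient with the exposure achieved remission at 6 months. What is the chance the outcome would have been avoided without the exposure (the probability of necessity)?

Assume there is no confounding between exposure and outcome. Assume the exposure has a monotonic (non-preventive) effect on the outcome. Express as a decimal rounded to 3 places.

PN ≈ 0.882

Let p₁ = 0.865, p₀ = 0.102.
Under exogeneity and monotonicity, PN = (p₁ − p₀) / p₁.
PN = (0.865 − 0.102) / 0.865 = 0.763 / 0.865 ≈ 0.8821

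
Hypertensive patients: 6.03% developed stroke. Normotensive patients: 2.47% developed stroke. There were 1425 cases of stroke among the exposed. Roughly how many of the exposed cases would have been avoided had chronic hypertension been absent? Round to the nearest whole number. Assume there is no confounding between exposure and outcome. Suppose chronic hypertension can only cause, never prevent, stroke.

about 841 cases

p₁ = 0.0603, p₀ = 0.0247.
PN = (p₁ − p₀)/p₁ = (0.0603 − 0.0247) / 0.0603 ≈ 0.59038.
Attributable cases ≈ PN × (exposed cases) = 0.59038 × 1425 ≈ 841.29.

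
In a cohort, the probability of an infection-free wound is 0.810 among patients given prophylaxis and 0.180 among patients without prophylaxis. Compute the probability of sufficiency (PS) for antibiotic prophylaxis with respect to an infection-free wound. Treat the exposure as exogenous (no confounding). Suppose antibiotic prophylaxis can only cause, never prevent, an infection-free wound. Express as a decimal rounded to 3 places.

Let p₁ = 0.81, p₀ = 0.18.
Under exogeneity and monotonicity, PS = (p₁ − p₀) / (1 − p₀).
PS = (0.81 − 0.18) / (1 − 0.18) = 0.63 / 0.82 ≈ 0.7683

PS ≈ 0.768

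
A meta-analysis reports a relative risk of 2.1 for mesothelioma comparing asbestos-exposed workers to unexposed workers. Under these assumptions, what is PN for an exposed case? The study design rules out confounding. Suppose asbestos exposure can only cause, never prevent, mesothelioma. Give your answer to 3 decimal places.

PN ≈ 0.524

Under exogeneity and monotonicity, PN = (RR − 1) / RR = 1 − 1/RR.
PN = (2.1 − 1) / 2.1 = 1.1 / 2.1 ≈ 0.5238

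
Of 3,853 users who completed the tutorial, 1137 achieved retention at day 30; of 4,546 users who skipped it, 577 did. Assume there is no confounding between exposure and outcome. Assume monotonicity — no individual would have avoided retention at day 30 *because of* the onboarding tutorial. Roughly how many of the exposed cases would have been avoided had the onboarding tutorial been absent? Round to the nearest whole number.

p₁ = P(outcome | exposed) = 1137/3853 = 0.29509
p₀ = P(outcome | unexposed) = 577/4546 = 0.12692
PN = (p₁ − p₀)/p₁ = (0.29509 − 0.12692) / 0.29509 ≈ 0.56988.
Attributable cases ≈ PN × (exposed cases) = 0.56988 × 1137 ≈ 647.96.

about 648 cases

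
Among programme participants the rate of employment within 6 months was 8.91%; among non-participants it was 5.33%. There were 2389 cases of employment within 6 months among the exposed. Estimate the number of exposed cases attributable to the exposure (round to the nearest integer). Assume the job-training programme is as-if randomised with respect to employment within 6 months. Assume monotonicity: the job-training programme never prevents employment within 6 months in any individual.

about 960 cases

p₁ = 0.0891, p₀ = 0.0533.
PN = (p₁ − p₀)/p₁ = (0.0891 − 0.0533) / 0.0891 ≈ 0.40180.
Attributable cases ≈ PN × (exposed cases) = 0.40180 × 2389 ≈ 959.89.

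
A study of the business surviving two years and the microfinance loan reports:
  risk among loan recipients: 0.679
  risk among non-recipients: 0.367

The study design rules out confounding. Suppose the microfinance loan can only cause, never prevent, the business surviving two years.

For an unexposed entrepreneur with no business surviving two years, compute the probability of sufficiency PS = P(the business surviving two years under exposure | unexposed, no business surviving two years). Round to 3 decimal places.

Let p₁ = 0.679, p₀ = 0.367.
Under exogeneity and monotonicity, PS = (p₁ − p₀) / (1 − p₀).
PS = (0.679 − 0.367) / (1 − 0.367) = 0.312 / 0.633 ≈ 0.4929

PS ≈ 0.493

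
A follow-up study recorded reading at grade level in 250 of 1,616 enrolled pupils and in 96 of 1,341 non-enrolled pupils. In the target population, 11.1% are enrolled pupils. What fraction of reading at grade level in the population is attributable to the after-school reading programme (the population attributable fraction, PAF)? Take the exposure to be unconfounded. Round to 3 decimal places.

PAF ≈ 0.114

p₁ = P(outcome | exposed) = 250/1616 = 0.1547
p₀ = P(outcome | unexposed) = 96/1341 = 0.071588
Overall risk P(Y=1) = π·p₁ + (1−π)·p₀ = 0.111×0.1547 + 0.889×0.071588 = 0.080814.
Under exogeneity, PAF = [P(Y=1) − p₀] / P(Y=1).
PAF = (0.080814 − 0.071588) / 0.080814 ≈ 0.1142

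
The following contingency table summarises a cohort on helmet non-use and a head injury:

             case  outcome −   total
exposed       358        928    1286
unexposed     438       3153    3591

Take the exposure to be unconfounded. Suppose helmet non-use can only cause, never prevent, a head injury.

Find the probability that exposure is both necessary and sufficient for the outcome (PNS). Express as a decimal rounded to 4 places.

p₁ = P(outcome | exposed) = 358/1286 = 0.27838
p₀ = P(outcome | unexposed) = 438/3591 = 0.12197
Under exogeneity and monotonicity, PNS = p₁ − p₀.
PNS = 0.27838 − 0.12197 = 0.15641

PNS ≈ 0.1564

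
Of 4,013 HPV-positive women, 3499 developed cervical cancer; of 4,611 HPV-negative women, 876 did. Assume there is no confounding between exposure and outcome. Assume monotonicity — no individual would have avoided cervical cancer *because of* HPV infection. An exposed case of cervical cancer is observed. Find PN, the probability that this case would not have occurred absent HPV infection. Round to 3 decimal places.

PN ≈ 0.782

p₁ = P(outcome | exposed) = 3499/4013 = 0.87192
p₀ = P(outcome | unexposed) = 876/4611 = 0.18998
Under exogeneity and monotonicity, PN = (p₁ − p₀) / p₁.
PN = (0.87192 − 0.18998) / 0.87192 = 0.68194 / 0.87192 ≈ 0.7821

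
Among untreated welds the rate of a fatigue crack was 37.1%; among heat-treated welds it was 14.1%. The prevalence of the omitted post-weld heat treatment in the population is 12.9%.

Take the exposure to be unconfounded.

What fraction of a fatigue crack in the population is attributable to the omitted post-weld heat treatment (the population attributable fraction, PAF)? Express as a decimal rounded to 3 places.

p₁ = 0.371, p₀ = 0.141.
Overall risk P(Y=1) = π·p₁ + (1−π)·p₀ = 0.129×0.371 + 0.871×0.141 = 0.17067.
Under exogeneity, PAF = [P(Y=1) − p₀] / P(Y=1).
PAF = (0.17067 − 0.141) / 0.17067 ≈ 0.1738

PAF ≈ 0.174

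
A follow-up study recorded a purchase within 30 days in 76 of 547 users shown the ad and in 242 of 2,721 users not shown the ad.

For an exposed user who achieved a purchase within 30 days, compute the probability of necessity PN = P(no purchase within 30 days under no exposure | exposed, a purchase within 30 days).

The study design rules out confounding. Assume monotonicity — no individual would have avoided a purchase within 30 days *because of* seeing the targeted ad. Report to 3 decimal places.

PN ≈ 0.360

p₁ = P(outcome | exposed) = 76/547 = 0.13894
p₀ = P(outcome | unexposed) = 242/2721 = 0.088938
Under exogeneity and monotonicity, PN = (p₁ − p₀) / p₁.
PN = (0.13894 − 0.088938) / 0.13894 = 0.050002 / 0.13894 ≈ 0.3599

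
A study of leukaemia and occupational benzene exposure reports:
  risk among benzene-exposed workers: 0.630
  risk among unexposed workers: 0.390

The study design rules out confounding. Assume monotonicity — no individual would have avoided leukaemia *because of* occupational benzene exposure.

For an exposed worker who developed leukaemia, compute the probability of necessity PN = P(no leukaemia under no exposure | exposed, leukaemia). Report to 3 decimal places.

PN ≈ 0.381

Let p₁ = 0.63, p₀ = 0.39.
Under exogeneity and monotonicity, PN = (p₁ − p₀) / p₁.
PN = (0.63 − 0.39) / 0.63 = 0.24 / 0.63 ≈ 0.3810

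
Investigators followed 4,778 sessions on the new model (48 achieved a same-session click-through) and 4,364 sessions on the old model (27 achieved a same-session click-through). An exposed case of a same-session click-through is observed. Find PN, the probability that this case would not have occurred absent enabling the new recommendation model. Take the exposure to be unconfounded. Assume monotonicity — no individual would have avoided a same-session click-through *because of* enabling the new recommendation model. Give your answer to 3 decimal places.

PN ≈ 0.384

p₁ = P(outcome | exposed) = 48/4778 = 0.010046
p₀ = P(outcome | unexposed) = 27/4364 = 0.006187
Under exogeneity and monotonicity, PN = (p₁ − p₀) / p₁.
PN = (0.010046 − 0.006187) / 0.010046 = 0.0038591 / 0.010046 ≈ 0.3841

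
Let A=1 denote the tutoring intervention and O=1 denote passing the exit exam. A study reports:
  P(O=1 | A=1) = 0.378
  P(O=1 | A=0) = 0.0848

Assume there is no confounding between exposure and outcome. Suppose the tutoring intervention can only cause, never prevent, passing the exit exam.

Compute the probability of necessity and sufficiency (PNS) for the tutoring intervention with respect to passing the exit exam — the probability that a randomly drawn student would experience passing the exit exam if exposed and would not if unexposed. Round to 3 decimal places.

PNS ≈ 0.293

Let p₁ = 0.378, p₀ = 0.0848.
Under exogeneity and monotonicity, PNS = p₁ − p₀.
PNS = 0.378 − 0.0848 = 0.2932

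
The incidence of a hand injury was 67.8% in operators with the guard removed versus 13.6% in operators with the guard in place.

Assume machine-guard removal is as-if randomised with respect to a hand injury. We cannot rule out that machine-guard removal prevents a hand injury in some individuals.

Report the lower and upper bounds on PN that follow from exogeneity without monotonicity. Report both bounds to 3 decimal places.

p₁ = 0.678, p₀ = 0.136.
Under exogeneity alone the bounds on PN are max{0,(p₁−p₀)/p₁} ≤ PN ≤ min{1,(1−p₀)/p₁}.
  lower = (p₁ − p₀)/p₁ = 0.542 / 0.678 ≈ 0.7994
  upper = min{1, (1 − p₀)/p₁} = 0.864 / 0.678 ≈ 1.2743 → capped at 1

0.799 ≤ PN ≤ 1.000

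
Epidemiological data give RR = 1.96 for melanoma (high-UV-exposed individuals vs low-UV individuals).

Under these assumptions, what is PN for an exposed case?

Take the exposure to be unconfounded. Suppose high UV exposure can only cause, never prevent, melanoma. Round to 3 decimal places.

PN ≈ 0.490

Under exogeneity and monotonicity, PN = (RR − 1) / RR = 1 − 1/RR.
PN = (1.96 − 1) / 1.96 = 0.96 / 1.96 ≈ 0.4898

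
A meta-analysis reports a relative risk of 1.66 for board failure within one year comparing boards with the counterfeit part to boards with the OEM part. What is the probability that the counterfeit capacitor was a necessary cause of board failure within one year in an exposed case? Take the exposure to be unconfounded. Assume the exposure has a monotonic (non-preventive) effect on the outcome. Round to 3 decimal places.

PN ≈ 0.398

Under exogeneity and monotonicity, PN = (RR − 1) / RR = 1 − 1/RR.
PN = (1.66 − 1) / 1.66 = 0.66 / 1.66 ≈ 0.3976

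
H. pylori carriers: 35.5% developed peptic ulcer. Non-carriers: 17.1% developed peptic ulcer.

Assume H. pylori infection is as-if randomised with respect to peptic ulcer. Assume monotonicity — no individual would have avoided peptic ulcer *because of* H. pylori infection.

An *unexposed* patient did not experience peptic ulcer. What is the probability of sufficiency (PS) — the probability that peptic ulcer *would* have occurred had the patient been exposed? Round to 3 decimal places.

PS ≈ 0.222

p₁ = 0.355, p₀ = 0.171.
Under exogeneity and monotonicity, PS = (p₁ − p₀) / (1 − p₀).
PS = (0.355 − 0.171) / (1 − 0.171) = 0.184 / 0.829 ≈ 0.2220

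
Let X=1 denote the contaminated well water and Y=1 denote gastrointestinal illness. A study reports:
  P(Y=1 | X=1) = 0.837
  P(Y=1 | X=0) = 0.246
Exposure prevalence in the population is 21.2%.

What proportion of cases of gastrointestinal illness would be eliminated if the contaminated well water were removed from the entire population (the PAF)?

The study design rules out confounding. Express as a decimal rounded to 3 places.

Let p₁ = 0.837, p₀ = 0.246.
Overall risk P(Y=1) = π·p₁ + (1−π)·p₀ = 0.212×0.837 + 0.788×0.246 = 0.37129.
Under exogeneity, PAF = [P(Y=1) − p₀] / P(Y=1).
PAF = (0.37129 − 0.246) / 0.37129 ≈ 0.3374

PAF ≈ 0.337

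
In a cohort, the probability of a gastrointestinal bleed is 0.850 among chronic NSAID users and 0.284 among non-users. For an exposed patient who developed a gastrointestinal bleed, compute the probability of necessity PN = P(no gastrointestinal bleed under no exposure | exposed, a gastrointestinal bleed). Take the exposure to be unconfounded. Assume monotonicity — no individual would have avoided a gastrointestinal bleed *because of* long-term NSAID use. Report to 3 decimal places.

PN ≈ 0.666

Let p₁ = 0.85, p₀ = 0.284.
Under exogeneity and monotonicity, PN = (p₁ − p₀) / p₁.
PN = (0.85 − 0.284) / 0.85 = 0.566 / 0.85 ≈ 0.6659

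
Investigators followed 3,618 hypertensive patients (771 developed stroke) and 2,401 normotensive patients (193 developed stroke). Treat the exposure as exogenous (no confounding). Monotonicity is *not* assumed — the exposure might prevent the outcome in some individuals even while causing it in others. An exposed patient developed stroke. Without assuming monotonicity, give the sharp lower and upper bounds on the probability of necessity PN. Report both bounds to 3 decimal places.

p₁ = P(outcome | exposed) = 771/3618 = 0.2131
p₀ = P(outcome | unexposed) = 193/2401 = 0.080383
Under exogeneity alone the bounds on PN are max{0,(p₁−p₀)/p₁} ≤ PN ≤ min{1,(1−p₀)/p₁}.
  lower = (p₁ − p₀)/p₁ = 0.13272 / 0.2131 ≈ 0.6228
  upper = min{1, (1 − p₀)/p₁} = 0.91962 / 0.2131 ≈ 4.3154 → capped at 1

0.623 ≤ PN ≤ 1.000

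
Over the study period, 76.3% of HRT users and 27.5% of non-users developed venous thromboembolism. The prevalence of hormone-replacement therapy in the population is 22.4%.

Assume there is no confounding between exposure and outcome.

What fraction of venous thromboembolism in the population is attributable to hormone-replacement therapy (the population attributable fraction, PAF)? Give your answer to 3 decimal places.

PAF ≈ 0.284

p₁ = 0.763, p₀ = 0.275.
Overall risk P(Y=1) = π·p₁ + (1−π)·p₀ = 0.224×0.763 + 0.776×0.275 = 0.38431.
Under exogeneity, PAF = [P(Y=1) − p₀] / P(Y=1).
PAF = (0.38431 − 0.275) / 0.38431 ≈ 0.2844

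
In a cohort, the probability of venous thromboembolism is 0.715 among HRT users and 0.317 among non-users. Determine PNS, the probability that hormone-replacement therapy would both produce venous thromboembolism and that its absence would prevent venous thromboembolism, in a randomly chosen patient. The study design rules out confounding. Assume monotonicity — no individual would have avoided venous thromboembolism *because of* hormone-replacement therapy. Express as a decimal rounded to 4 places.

Let p₁ = 0.715, p₀ = 0.317.
Under exogeneity and monotonicity, PNS = p₁ − p₀.
PNS = 0.715 − 0.317 = 0.398

PNS ≈ 0.3980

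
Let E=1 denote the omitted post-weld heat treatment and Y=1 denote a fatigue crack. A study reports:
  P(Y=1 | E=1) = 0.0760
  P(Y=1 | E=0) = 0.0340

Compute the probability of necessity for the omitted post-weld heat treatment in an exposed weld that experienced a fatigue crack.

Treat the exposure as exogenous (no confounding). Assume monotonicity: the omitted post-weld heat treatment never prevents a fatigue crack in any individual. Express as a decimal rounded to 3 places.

Let p₁ = 0.076, p₀ = 0.034.
Under exogeneity and monotonicity, PN = (p₁ − p₀) / p₁.
PN = (0.076 − 0.034) / 0.076 = 0.042 / 0.076 ≈ 0.5526

PN ≈ 0.553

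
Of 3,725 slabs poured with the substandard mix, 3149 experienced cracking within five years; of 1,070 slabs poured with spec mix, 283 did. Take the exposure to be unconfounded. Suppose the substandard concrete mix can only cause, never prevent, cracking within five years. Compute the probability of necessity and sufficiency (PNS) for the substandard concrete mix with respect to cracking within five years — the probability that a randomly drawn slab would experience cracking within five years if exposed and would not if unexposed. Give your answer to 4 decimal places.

p₁ = P(outcome | exposed) = 3149/3725 = 0.84537
p₀ = P(outcome | unexposed) = 283/1070 = 0.26449
Under exogeneity and monotonicity, PNS = p₁ − p₀.
PNS = 0.84537 − 0.26449 = 0.58088

PNS ≈ 0.5809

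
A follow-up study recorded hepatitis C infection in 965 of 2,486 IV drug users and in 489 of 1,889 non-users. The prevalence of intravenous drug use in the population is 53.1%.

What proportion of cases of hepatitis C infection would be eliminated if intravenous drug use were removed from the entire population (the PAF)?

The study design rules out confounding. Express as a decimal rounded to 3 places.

PAF ≈ 0.210

p₁ = P(outcome | exposed) = 965/2486 = 0.38817
p₀ = P(outcome | unexposed) = 489/1889 = 0.25887
Overall risk P(Y=1) = π·p₁ + (1−π)·p₀ = 0.531×0.38817 + 0.469×0.25887 = 0.32753.
Under exogeneity, PAF = [P(Y=1) − p₀] / P(Y=1).
PAF = (0.32753 − 0.25887) / 0.32753 ≈ 0.2096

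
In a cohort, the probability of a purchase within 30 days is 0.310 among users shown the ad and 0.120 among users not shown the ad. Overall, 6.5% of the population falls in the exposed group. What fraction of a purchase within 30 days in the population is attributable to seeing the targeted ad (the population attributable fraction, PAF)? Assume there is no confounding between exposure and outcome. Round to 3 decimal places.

PAF ≈ 0.093

Let p₁ = 0.31, p₀ = 0.12.
Overall risk P(Y=1) = π·p₁ + (1−π)·p₀ = 0.065×0.31 + 0.935×0.12 = 0.13235.
Under exogeneity, PAF = [P(Y=1) − p₀] / P(Y=1).
PAF = (0.13235 − 0.12) / 0.13235 ≈ 0.0933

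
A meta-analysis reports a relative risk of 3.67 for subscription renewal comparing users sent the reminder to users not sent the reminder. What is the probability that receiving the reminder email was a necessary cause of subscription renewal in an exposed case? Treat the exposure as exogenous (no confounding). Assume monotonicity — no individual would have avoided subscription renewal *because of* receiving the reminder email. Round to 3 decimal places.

Under exogeneity and monotonicity, PN = (RR − 1) / RR = 1 − 1/RR.
PN = (3.67 − 1) / 3.67 = 2.67 / 3.67 ≈ 0.7275

PN ≈ 0.728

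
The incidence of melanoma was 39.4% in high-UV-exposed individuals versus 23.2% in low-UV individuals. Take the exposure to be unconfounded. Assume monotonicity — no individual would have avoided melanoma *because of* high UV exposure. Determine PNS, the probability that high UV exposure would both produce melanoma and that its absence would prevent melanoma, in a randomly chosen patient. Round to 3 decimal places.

p₁ = 0.394, p₀ = 0.232.
Under exogeneity and monotonicity, PNS = p₁ − p₀.
PNS = 0.394 − 0.232 = 0.162

PNS ≈ 0.162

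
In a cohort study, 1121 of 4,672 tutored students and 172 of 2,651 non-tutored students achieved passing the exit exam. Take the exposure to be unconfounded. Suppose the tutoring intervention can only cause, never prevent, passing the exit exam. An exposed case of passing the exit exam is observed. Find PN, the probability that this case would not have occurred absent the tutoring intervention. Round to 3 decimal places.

PN ≈ 0.730

p₁ = P(outcome | exposed) = 1121/4672 = 0.23994
p₀ = P(outcome | unexposed) = 172/2651 = 0.064881
Under exogeneity and monotonicity, PN = (p₁ − p₀) / p₁.
PN = (0.23994 − 0.064881) / 0.23994 = 0.17506 / 0.23994 ≈ 0.7296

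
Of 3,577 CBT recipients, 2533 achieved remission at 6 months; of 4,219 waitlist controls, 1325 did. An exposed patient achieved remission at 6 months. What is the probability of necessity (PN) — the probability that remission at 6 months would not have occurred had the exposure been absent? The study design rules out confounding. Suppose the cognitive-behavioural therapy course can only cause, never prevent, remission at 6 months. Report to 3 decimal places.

PN ≈ 0.557

p₁ = P(outcome | exposed) = 2533/3577 = 0.70814
p₀ = P(outcome | unexposed) = 1325/4219 = 0.31406
Under exogeneity and monotonicity, PN = (p₁ − p₀) / p₁.
PN = (0.70814 − 0.31406) / 0.70814 = 0.39408 / 0.70814 ≈ 0.5565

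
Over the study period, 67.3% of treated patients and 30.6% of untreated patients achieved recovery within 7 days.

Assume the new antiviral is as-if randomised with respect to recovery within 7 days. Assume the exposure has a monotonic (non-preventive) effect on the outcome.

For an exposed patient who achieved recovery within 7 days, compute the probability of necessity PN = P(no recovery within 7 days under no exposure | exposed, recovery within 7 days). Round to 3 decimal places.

p₁ = 0.673, p₀ = 0.306.
Under exogeneity and monotonicity, PN = (p₁ − p₀) / p₁.
PN = (0.673 − 0.306) / 0.673 = 0.367 / 0.673 ≈ 0.5453

PN ≈ 0.545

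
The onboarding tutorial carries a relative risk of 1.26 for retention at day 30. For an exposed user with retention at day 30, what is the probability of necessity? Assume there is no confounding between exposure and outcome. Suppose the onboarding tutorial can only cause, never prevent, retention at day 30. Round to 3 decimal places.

Under exogeneity and monotonicity, PN = (RR − 1) / RR = 1 − 1/RR.
PN = (1.26 − 1) / 1.26 = 0.26 / 1.26 ≈ 0.2063

PN ≈ 0.206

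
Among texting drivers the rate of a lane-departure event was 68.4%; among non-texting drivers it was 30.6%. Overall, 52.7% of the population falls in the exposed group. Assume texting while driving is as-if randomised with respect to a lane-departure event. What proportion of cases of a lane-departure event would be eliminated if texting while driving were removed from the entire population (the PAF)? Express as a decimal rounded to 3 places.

PAF ≈ 0.394

p₁ = 0.684, p₀ = 0.306.
Overall risk P(Y=1) = π·p₁ + (1−π)·p₀ = 0.527×0.684 + 0.473×0.306 = 0.50521.
Under exogeneity, PAF = [P(Y=1) − p₀] / P(Y=1).
PAF = (0.50521 − 0.306) / 0.50521 ≈ 0.3943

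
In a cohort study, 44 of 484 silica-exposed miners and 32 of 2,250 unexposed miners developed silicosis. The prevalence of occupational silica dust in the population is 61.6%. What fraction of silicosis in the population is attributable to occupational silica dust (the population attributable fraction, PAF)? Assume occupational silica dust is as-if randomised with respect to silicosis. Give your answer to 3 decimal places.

PAF ≈ 0.769

p₁ = P(outcome | exposed) = 44/484 = 0.090909
p₀ = P(outcome | unexposed) = 32/2250 = 0.014222
Overall risk P(Y=1) = π·p₁ + (1−π)·p₀ = 0.616×0.090909 + 0.384×0.014222 = 0.061461.
Under exogeneity, PAF = [P(Y=1) − p₀] / P(Y=1).
PAF = (0.061461 − 0.014222) / 0.061461 ≈ 0.7686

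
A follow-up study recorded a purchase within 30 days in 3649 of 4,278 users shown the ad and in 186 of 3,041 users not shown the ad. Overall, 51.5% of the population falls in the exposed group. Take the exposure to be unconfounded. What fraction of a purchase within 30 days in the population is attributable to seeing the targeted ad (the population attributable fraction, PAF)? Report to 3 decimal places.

PAF ≈ 0.870

p₁ = P(outcome | exposed) = 3649/4278 = 0.85297
p₀ = P(outcome | unexposed) = 186/3041 = 0.061164
Overall risk P(Y=1) = π·p₁ + (1−π)·p₀ = 0.515×0.85297 + 0.485×0.061164 = 0.46894.
Under exogeneity, PAF = [P(Y=1) − p₀] / P(Y=1).
PAF = (0.46894 − 0.061164) / 0.46894 ≈ 0.8696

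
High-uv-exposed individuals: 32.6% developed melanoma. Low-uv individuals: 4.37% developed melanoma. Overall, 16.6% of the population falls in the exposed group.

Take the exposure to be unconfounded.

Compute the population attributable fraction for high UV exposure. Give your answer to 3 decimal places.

p₁ = 0.326, p₀ = 0.0437.
Overall risk P(Y=1) = π·p₁ + (1−π)·p₀ = 0.166×0.326 + 0.834×0.0437 = 0.090562.
Under exogeneity, PAF = [P(Y=1) − p₀] / P(Y=1).
PAF = (0.090562 − 0.0437) / 0.090562 ≈ 0.5175

PAF ≈ 0.517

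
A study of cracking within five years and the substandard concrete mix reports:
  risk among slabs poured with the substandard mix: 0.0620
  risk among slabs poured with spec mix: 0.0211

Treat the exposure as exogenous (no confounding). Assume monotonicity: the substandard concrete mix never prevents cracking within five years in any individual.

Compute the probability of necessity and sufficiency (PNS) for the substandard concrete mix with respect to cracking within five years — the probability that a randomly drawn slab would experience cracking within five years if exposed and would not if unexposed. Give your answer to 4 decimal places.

PNS ≈ 0.0409

Let p₁ = 0.062, p₀ = 0.0211.
Under exogeneity and monotonicity, PNS = p₁ − p₀.
PNS = 0.062 − 0.0211 = 0.0409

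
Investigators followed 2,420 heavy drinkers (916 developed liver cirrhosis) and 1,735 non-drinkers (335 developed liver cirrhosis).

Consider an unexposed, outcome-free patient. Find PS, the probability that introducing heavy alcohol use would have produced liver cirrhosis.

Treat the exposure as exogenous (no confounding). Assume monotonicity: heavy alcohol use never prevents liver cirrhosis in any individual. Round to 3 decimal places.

PS ≈ 0.230

p₁ = P(outcome | exposed) = 916/2420 = 0.37851
p₀ = P(outcome | unexposed) = 335/1735 = 0.19308
Under exogeneity and monotonicity, PS = (p₁ − p₀) / (1 − p₀).
PS = (0.37851 − 0.19308) / (1 − 0.19308) = 0.18543 / 0.80692 ≈ 0.2298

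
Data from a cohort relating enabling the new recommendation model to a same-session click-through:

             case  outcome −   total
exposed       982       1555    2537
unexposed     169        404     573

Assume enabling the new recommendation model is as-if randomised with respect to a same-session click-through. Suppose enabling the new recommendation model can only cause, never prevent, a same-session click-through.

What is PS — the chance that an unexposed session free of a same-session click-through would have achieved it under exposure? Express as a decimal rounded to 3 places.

PS ≈ 0.131

p₁ = P(outcome | exposed) = 982/2537 = 0.38707
p₀ = P(outcome | unexposed) = 169/573 = 0.29494
Under exogeneity and monotonicity, PS = (p₁ − p₀)/(1 − p₀).
PS = (0.38707 − 0.29494) / 0.70506 ≈ 0.1307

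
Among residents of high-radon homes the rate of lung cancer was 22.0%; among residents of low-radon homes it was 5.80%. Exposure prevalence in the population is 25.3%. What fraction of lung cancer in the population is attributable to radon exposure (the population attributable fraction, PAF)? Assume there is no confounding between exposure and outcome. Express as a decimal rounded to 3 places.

p₁ = 0.22, p₀ = 0.058.
Overall risk P(Y=1) = π·p₁ + (1−π)·p₀ = 0.253×0.22 + 0.747×0.058 = 0.098986.
Under exogeneity, PAF = [P(Y=1) − p₀] / P(Y=1).
PAF = (0.098986 − 0.058) / 0.098986 ≈ 0.4141

PAF ≈ 0.414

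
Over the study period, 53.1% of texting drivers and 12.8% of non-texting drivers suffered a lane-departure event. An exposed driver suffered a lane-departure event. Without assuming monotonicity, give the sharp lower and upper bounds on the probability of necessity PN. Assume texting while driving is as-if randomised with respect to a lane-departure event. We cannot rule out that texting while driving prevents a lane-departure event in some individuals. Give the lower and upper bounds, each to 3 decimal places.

p₁ = 0.531, p₀ = 0.128.
Under exogeneity alone the bounds on PN are max{0,(p₁−p₀)/p₁} ≤ PN ≤ min{1,(1−p₀)/p₁}.
  lower = (p₁ − p₀)/p₁ = 0.403 / 0.531 ≈ 0.7589
  upper = min{1, (1 − p₀)/p₁} = 0.872 / 0.531 ≈ 1.6422 → capped at 1

0.759 ≤ PN ≤ 1.000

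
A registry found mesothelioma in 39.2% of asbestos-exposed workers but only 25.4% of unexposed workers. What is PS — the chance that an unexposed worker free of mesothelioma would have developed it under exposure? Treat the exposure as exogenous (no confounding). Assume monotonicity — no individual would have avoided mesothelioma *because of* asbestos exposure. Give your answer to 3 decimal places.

PS ≈ 0.185

p₁ = 0.392, p₀ = 0.254.
Under exogeneity and monotonicity, PS = (p₁ − p₀) / (1 − p₀).
PS = (0.392 − 0.254) / (1 − 0.254) = 0.138 / 0.746 ≈ 0.1850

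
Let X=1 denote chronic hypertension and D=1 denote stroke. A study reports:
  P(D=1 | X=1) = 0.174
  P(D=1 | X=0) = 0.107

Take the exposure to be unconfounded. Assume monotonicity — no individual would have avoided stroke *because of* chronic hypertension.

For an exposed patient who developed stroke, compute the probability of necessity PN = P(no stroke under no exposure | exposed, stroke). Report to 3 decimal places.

PN ≈ 0.385

Let p₁ = 0.174, p₀ = 0.107.
Under exogeneity and monotonicity, PN = (p₁ − p₀) / p₁.
PN = (0.174 − 0.107) / 0.174 = 0.067 / 0.174 ≈ 0.3851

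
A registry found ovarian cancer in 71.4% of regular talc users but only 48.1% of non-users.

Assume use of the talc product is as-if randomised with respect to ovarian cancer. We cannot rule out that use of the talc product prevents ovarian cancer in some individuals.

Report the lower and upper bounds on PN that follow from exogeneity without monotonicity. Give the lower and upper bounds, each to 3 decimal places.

0.326 ≤ PN ≤ 0.727

p₁ = 0.714, p₀ = 0.481.
Under exogeneity alone the bounds on PN are max{0,(p₁−p₀)/p₁} ≤ PN ≤ min{1,(1−p₀)/p₁}.
  lower = (p₁ − p₀)/p₁ = 0.233 / 0.714 ≈ 0.3263
  upper = min{1, (1 − p₀)/p₁} = 0.519 / 0.714 ≈ 0.7269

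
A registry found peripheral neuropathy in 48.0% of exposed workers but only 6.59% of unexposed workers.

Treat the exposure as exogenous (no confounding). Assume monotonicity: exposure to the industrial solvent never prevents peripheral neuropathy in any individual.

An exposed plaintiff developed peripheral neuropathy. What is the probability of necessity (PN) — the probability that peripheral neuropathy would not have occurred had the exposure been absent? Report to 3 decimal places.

PN ≈ 0.863

p₁ = 0.48, p₀ = 0.0659.
Under exogeneity and monotonicity, PN = (p₁ − p₀) / p₁.
PN = (0.48 − 0.0659) / 0.48 = 0.4141 / 0.48 ≈ 0.8627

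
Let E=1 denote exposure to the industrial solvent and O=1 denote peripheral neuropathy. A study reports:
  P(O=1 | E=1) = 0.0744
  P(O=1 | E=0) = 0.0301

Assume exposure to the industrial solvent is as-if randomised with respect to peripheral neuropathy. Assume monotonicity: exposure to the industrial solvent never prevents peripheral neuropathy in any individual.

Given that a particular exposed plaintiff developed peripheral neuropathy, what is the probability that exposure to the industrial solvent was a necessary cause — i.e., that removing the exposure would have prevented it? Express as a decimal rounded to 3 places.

PN ≈ 0.595

Let p₁ = 0.0744, p₀ = 0.0301.
Under exogeneity and monotonicity, PN = (p₁ − p₀) / p₁.
PN = (0.0744 − 0.0301) / 0.0744 = 0.0443 / 0.0744 ≈ 0.5954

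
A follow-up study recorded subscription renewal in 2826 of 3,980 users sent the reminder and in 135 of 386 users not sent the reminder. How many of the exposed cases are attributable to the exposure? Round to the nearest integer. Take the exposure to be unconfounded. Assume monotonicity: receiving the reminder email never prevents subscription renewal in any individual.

p₁ = P(outcome | exposed) = 2826/3980 = 0.71005
p₀ = P(outcome | unexposed) = 135/386 = 0.34974
PN = (p₁ − p₀)/p₁ = (0.71005 − 0.34974) / 0.71005 ≈ 0.50744.
Attributable cases ≈ PN × (exposed cases) = 0.50744 × 2826 ≈ 1434.03.

about 1434 cases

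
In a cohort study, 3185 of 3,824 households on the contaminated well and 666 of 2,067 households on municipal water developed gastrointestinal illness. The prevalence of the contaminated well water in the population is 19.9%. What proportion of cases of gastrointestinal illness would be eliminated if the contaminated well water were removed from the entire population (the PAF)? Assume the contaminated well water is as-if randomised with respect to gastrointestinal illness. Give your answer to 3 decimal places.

PAF ≈ 0.240

p₁ = P(outcome | exposed) = 3185/3824 = 0.8329
p₀ = P(outcome | unexposed) = 666/2067 = 0.32221
Overall risk P(Y=1) = π·p₁ + (1−π)·p₀ = 0.199×0.8329 + 0.801×0.32221 = 0.42383.
Under exogeneity, PAF = [P(Y=1) − p₀] / P(Y=1).
PAF = (0.42383 − 0.32221) / 0.42383 ≈ 0.2398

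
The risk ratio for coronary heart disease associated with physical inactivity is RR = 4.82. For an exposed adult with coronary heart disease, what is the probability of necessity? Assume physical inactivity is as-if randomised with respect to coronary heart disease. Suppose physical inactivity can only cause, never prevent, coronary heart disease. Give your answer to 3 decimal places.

PN ≈ 0.793

Under exogeneity and monotonicity, PN = (RR − 1) / RR = 1 − 1/RR.
PN = (4.82 − 1) / 4.82 = 3.82 / 4.82 ≈ 0.7925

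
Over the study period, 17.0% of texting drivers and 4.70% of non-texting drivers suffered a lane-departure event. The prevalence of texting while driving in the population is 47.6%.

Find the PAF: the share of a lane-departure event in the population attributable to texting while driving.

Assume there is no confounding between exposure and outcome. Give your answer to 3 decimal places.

p₁ = 0.17, p₀ = 0.047.
Overall risk P(Y=1) = π·p₁ + (1−π)·p₀ = 0.476×0.17 + 0.524×0.047 = 0.10555.
Under exogeneity, PAF = [P(Y=1) − p₀] / P(Y=1).
PAF = (0.10555 − 0.047) / 0.10555 ≈ 0.5547

PAF ≈ 0.555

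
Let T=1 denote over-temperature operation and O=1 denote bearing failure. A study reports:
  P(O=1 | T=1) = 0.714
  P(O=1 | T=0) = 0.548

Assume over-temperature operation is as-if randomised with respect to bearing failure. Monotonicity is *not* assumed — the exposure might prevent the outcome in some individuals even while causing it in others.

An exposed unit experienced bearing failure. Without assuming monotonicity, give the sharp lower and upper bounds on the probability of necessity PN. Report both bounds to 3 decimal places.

Let p₁ = 0.714, p₀ = 0.548.
Under exogeneity alone the bounds on PN are max{0,(p₁−p₀)/p₁} ≤ PN ≤ min{1,(1−p₀)/p₁}.
  lower = (p₁ − p₀)/p₁ = 0.166 / 0.714 ≈ 0.2325
  upper = min{1, (1 − p₀)/p₁} = 0.452 / 0.714 ≈ 0.6331

0.232 ≤ PN ≤ 0.633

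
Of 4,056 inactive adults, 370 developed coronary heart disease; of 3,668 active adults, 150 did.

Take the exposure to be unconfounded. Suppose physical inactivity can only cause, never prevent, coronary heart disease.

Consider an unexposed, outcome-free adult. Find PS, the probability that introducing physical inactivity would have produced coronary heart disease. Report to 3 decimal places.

p₁ = P(outcome | exposed) = 370/4056 = 0.091223
p₀ = P(outcome | unexposed) = 150/3668 = 0.040894
Under exogeneity and monotonicity, PS = (p₁ − p₀) / (1 − p₀).
PS = (0.091223 − 0.040894) / (1 − 0.040894) = 0.050329 / 0.95911 ≈ 0.0525

PS ≈ 0.052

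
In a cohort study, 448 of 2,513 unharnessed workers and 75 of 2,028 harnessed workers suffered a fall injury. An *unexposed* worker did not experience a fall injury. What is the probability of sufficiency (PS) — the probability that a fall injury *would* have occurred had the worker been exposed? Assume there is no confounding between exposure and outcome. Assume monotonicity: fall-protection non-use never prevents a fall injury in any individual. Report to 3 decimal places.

PS ≈ 0.147

p₁ = P(outcome | exposed) = 448/2513 = 0.17827
p₀ = P(outcome | unexposed) = 75/2028 = 0.036982
Under exogeneity and monotonicity, PS = (p₁ − p₀) / (1 − p₀).
PS = (0.17827 − 0.036982) / (1 − 0.036982) = 0.14129 / 0.96302 ≈ 0.1467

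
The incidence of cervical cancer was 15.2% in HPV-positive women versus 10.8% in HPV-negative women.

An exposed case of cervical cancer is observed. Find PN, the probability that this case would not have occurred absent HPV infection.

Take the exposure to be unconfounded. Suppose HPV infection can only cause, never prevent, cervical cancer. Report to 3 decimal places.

PN ≈ 0.289

p₁ = 0.152, p₀ = 0.108.
Under exogeneity and monotonicity, PN = (p₁ − p₀) / p₁.
PN = (0.152 − 0.108) / 0.152 = 0.044 / 0.152 ≈ 0.2895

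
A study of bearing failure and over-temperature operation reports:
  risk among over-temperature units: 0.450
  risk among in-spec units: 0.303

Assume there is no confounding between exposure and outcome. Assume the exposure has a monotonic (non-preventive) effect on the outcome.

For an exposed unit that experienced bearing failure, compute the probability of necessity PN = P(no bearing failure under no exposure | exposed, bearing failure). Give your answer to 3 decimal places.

Let p₁ = 0.45, p₀ = 0.303.
Under exogeneity and monotonicity, PN = (p₁ − p₀) / p₁.
PN = (0.45 − 0.303) / 0.45 = 0.147 / 0.45 ≈ 0.3267

PN ≈ 0.327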